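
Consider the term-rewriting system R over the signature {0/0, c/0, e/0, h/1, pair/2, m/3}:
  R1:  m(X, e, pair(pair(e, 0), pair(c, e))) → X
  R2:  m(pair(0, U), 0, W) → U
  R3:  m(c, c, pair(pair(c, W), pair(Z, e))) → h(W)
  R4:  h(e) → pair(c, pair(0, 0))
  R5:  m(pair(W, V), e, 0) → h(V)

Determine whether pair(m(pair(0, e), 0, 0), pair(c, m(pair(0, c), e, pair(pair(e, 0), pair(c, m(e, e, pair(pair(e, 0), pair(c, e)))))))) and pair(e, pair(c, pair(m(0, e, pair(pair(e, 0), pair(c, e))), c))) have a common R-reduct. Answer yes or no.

Reduce t₁ = pair(m(pair(0, e), 0, 0), pair(c, m(pair(0, c), e, pair(pair(e, 0), pair(c, m(e, e, pair(pair(e, 0), pair(c, e)))))))):
1. pair(m(pair(0, e), 0, 0), pair(c, m(pair(0, c), e, pair(pair(e, 0), pair(c, m(e, e, pair(pair(e, 0), pair(c, e))))))))  →  pair(e, pair(c, m(pair(0, c), e, pair(pair(e, 0), pair(c, m(e, e, pair(pair(e, 0), pair(c, e))))))))   [R2 at 1]
2. pair(e, pair(c, m(pair(0, c), e, pair(pair(e, 0), pair(c, m(e, e, pair(pair(e, 0), pair(c, e))))))))  →  pair(e, pair(c, m(pair(0, c), e, pair(pair(e, 0), pair(c, e)))))   [R1 at 2.2.3.2.2]
3. pair(e, pair(c, m(pair(0, c), e, pair(pair(e, 0), pair(c, e)))))  →  pair(e, pair(c, pair(0, c)))   [R1 at 2.2]

Reduce t₂ = pair(e, pair(c, pair(m(0, e, pair(pair(e, 0), pair(c, e))), c))):
1. pair(e, pair(c, pair(m(0, e, pair(pair(e, 0), pair(c, e))), c)))  →  pair(e, pair(c, pair(0, c)))   [R1 at 2.2.1]

yes — NF(t₁) = pair(e, pair(c, pair(0, c))), NF(t₂) = pair(e, pair(c, pair(0, c)))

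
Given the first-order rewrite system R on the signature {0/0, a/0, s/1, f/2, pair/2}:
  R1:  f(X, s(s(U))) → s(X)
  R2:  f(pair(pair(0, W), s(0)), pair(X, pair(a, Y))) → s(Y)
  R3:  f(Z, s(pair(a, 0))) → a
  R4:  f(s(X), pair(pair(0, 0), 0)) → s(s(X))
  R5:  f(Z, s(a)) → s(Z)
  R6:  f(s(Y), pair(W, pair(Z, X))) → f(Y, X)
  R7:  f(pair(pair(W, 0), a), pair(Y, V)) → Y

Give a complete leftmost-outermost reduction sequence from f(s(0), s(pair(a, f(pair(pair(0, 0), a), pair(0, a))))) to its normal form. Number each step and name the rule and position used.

1. f(s(0), s(pair(a, f(pair(pair(0, 0), a), pair(0, a)))))  →  f(s(0), s(pair(a, 0)))   [R7 at 2.1.2]
2. f(s(0), s(pair(a, 0)))  →  a   [R3 at ε]

a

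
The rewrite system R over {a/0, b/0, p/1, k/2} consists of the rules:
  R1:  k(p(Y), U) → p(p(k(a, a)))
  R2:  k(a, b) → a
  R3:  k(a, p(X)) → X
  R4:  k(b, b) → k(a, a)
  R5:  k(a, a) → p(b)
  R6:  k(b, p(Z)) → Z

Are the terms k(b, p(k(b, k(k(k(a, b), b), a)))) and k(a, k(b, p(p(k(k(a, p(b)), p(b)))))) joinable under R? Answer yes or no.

Reduce t₁ = k(b, p(k(b, k(k(k(a, b), b), a)))):
1. k(b, p(k(b, k(k(k(a, b), b), a))))  →  k(b, k(k(k(a, b), b), a))   [R6 at ε]
2. k(b, k(k(k(a, b), b), a))  →  k(b, k(k(a, b), a))   [R2 at 2.1.1]
3. k(b, k(k(a, b), a))  →  k(b, k(a, a))   [R2 at 2.1]
4. k(b, k(a, a))  →  k(b, p(b))   [R5 at 2]
5. k(b, p(b))  →  b   [R6 at ε]

Reduce t₂ = k(a, k(b, p(p(k(k(a, p(b)), p(b)))))):
1. k(a, k(b, p(p(k(k(a, p(b)), p(b))))))  →  k(a, p(k(k(a, p(b)), p(b))))   [R6 at 2]
2. k(a, p(k(k(a, p(b)), p(b))))  →  k(k(a, p(b)), p(b))   [R3 at ε]
3. k(k(a, p(b)), p(b))  →  k(b, p(b))   [R3 at 1]
4. k(b, p(b))  →  b   [R6 at ε]

yes — NF(t₁) = b, NF(t₂) = b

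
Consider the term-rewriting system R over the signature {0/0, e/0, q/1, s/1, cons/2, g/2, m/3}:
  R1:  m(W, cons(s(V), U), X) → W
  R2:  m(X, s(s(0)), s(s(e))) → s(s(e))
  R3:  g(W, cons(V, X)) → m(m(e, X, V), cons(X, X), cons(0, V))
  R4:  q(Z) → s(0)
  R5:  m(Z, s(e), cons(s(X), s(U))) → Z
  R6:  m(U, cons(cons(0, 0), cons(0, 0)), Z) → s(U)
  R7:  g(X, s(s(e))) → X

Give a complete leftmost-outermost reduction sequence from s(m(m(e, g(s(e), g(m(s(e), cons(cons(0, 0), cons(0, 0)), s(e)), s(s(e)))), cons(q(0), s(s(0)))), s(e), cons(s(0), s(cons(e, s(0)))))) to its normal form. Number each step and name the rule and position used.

1. s(m(m(e, g(s(e), g(m(s(e), cons(cons(0, 0), cons(0, 0)), s(e)), s(s(e)))), cons(q(0), s(s(0)))), s(e), cons(s(0), s(cons(e, s(0))))))  →  s(m(e, g(s(e), g(m(s(e), cons(cons(0, 0), cons(0, 0)), s(e)), s(s(e)))), cons(q(0), s(s(0)))))   [R5 at 1]
2. s(m(e, g(s(e), g(m(s(e), cons(cons(0, 0), cons(0, 0)), s(e)), s(s(e)))), cons(q(0), s(s(0)))))  →  s(m(e, g(s(e), m(s(e), cons(cons(0, 0), cons(0, 0)), s(e))), cons(q(0), s(s(0)))))   [R7 at 1.2.2]
3. s(m(e, g(s(e), m(s(e), cons(cons(0, 0), cons(0, 0)), s(e))), cons(q(0), s(s(0)))))  →  s(m(e, g(s(e), s(s(e))), cons(q(0), s(s(0)))))   [R6 at 1.2.2]
4. s(m(e, g(s(e), s(s(e))), cons(q(0), s(s(0)))))  →  s(m(e, s(e), cons(q(0), s(s(0)))))   [R7 at 1.2]
5. s(m(e, s(e), cons(q(0), s(s(0)))))  →  s(m(e, s(e), cons(s(0), s(s(0)))))   [R4 at 1.3.1]
6. s(m(e, s(e), cons(s(0), s(s(0)))))  →  s(e)   [R5 at 1]

s(e)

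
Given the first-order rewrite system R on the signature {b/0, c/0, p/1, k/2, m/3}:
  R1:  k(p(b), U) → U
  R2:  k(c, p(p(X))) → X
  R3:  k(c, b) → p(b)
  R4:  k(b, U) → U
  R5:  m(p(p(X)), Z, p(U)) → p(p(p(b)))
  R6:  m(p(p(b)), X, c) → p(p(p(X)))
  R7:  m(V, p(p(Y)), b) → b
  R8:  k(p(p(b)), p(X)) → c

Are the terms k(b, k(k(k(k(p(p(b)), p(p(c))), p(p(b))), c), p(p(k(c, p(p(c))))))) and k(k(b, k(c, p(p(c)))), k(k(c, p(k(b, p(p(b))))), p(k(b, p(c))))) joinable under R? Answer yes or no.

Reduce t₁ = k(b, k(k(k(k(p(p(b)), p(p(c))), p(p(b))), c), p(p(k(c, p(p(c))))))):
1. k(b, k(k(k(k(p(p(b)), p(p(c))), p(p(b))), c), p(p(k(c, p(p(c)))))))  →  k(k(k(k(p(p(b)), p(p(c))), p(p(b))), c), p(p(k(c, p(p(c))))))   [R4 at ε]
2. k(k(k(k(p(p(b)), p(p(c))), p(p(b))), c), p(p(k(c, p(p(c))))))  →  k(k(k(c, p(p(b))), c), p(p(k(c, p(p(c))))))   [R8 at 1.1.1]
3. k(k(k(c, p(p(b))), c), p(p(k(c, p(p(c))))))  →  k(k(b, c), p(p(k(c, p(p(c))))))   [R2 at 1.1]
4. k(k(b, c), p(p(k(c, p(p(c))))))  →  k(c, p(p(k(c, p(p(c))))))   [R4 at 1]
5. k(c, p(p(k(c, p(p(c))))))  →  k(c, p(p(c)))   [R2 at ε]
6. k(c, p(p(c)))  →  c   [R2 at ε]

Reduce t₂ = k(k(b, k(c, p(p(c)))), k(k(c, p(k(b, p(p(b))))), p(k(b, p(c))))):
1. k(k(b, k(c, p(p(c)))), k(k(c, p(k(b, p(p(b))))), p(k(b, p(c)))))  →  k(k(c, p(p(c))), k(k(c, p(k(b, p(p(b))))), p(k(b, p(c)))))   [R4 at 1]
2. k(k(c, p(p(c))), k(k(c, p(k(b, p(p(b))))), p(k(b, p(c)))))  →  k(c, k(k(c, p(k(b, p(p(b))))), p(k(b, p(c)))))   [R2 at 1]
3. k(c, k(k(c, p(k(b, p(p(b))))), p(k(b, p(c)))))  →  k(c, k(k(c, p(p(p(b)))), p(k(b, p(c)))))   [R4 at 2.1.2.1]
4. k(c, k(k(c, p(p(p(b)))), p(k(b, p(c)))))  →  k(c, k(p(b), p(k(b, p(c)))))   [R2 at 2.1]
5. k(c, k(p(b), p(k(b, p(c)))))  →  k(c, p(k(b, p(c))))   [R1 at 2]
6. k(c, p(k(b, p(c))))  →  k(c, p(p(c)))   [R4 at 2.1]
7. k(c, p(p(c)))  →  c   [R2 at ε]

yes — NF(t₁) = c, NF(t₂) = c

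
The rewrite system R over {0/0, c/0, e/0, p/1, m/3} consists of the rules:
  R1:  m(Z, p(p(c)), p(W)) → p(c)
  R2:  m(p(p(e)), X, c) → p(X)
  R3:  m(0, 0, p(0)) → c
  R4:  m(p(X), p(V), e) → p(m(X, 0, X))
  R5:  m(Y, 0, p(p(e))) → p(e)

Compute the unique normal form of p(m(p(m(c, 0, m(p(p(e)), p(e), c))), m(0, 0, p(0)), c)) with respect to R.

1. p(m(p(m(c, 0, m(p(p(e)), p(e), c))), m(0, 0, p(0)), c))  →  p(m(p(m(c, 0, p(p(e)))), m(0, 0, p(0)), c))   [R2 at 1.1.1.3]
2. p(m(p(m(c, 0, p(p(e)))), m(0, 0, p(0)), c))  →  p(m(p(p(e)), m(0, 0, p(0)), c))   [R5 at 1.1.1]
3. p(m(p(p(e)), m(0, 0, p(0)), c))  →  p(p(m(0, 0, p(0))))   [R2 at 1]
4. p(p(m(0, 0, p(0))))  →  p(p(c))   [R3 at 1.1]

p(p(c))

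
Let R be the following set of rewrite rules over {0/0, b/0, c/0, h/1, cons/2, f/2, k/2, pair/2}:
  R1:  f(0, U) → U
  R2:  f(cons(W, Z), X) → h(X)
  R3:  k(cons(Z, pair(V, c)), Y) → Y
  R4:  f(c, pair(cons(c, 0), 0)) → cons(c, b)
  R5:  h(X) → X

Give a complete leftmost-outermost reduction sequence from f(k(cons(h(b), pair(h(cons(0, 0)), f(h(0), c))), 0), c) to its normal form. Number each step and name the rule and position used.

1. f(k(cons(h(b), pair(h(cons(0, 0)), f(h(0), c))), 0), c)  →  f(k(cons(b, pair(h(cons(0, 0)), f(h(0), c))), 0), c)   [R5 at 1.1.1]
2. f(k(cons(b, pair(h(cons(0, 0)), f(h(0), c))), 0), c)  →  f(k(cons(b, pair(cons(0, 0), f(h(0), c))), 0), c)   [R5 at 1.1.2.1]
3. f(k(cons(b, pair(cons(0, 0), f(h(0), c))), 0), c)  →  f(k(cons(b, pair(cons(0, 0), f(0, c))), 0), c)   [R5 at 1.1.2.2.1]
4. f(k(cons(b, pair(cons(0, 0), f(0, c))), 0), c)  →  f(k(cons(b, pair(cons(0, 0), c)), 0), c)   [R1 at 1.1.2.2]
5. f(k(cons(b, pair(cons(0, 0), c)), 0), c)  →  f(0, c)   [R3 at 1]
6. f(0, c)  →  c   [R1 at ε]

c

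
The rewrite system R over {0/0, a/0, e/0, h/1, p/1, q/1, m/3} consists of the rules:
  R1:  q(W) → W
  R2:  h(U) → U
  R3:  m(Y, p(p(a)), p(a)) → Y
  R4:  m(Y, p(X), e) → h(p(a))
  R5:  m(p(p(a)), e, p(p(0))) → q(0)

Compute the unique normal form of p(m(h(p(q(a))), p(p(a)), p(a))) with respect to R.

1. p(m(h(p(q(a))), p(p(a)), p(a)))  →  p(h(p(q(a))))   [R3 at 1]
2. p(h(p(q(a))))  →  p(p(q(a)))   [R2 at 1]
3. p(p(q(a)))  →  p(p(a))   [R1 at 1.1]

p(p(a))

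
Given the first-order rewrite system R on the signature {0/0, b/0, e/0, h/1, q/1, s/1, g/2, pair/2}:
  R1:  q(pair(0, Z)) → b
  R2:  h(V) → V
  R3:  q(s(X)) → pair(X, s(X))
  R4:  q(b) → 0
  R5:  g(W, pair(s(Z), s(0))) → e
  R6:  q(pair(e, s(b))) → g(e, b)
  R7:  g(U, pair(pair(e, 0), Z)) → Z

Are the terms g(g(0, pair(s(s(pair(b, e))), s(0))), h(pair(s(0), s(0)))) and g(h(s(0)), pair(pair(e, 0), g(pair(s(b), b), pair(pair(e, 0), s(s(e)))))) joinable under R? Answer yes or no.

no — NF(t₁) = e, NF(t₂) = s(s(e))

Reduce t₁ = g(g(0, pair(s(s(pair(b, e))), s(0))), h(pair(s(0), s(0)))):
1. g(g(0, pair(s(s(pair(b, e))), s(0))), h(pair(s(0), s(0))))  →  g(e, h(pair(s(0), s(0))))   [R5 at 1]
2. g(e, h(pair(s(0), s(0))))  →  g(e, pair(s(0), s(0)))   [R2 at 2]
3. g(e, pair(s(0), s(0)))  →  e   [R5 at ε]

Reduce t₂ = g(h(s(0)), pair(pair(e, 0), g(pair(s(b), b), pair(pair(e, 0), s(s(e)))))):
1. g(h(s(0)), pair(pair(e, 0), g(pair(s(b), b), pair(pair(e, 0), s(s(e))))))  →  g(pair(s(b), b), pair(pair(e, 0), s(s(e))))   [R7 at ε]
2. g(pair(s(b), b), pair(pair(e, 0), s(s(e))))  →  s(s(e))   [R7 at ε]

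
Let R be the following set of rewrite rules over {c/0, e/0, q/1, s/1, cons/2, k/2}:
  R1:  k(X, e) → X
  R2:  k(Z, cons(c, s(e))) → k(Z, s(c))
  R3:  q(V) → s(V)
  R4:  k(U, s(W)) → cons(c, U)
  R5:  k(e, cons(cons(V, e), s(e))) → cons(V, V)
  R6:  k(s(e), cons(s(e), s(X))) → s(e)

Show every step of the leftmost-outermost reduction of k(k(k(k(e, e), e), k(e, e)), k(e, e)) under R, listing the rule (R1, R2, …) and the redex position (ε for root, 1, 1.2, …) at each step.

e

1. k(k(k(k(e, e), e), k(e, e)), k(e, e))  →  k(k(k(e, e), k(e, e)), k(e, e))   [R1 at 1.1]
2. k(k(k(e, e), k(e, e)), k(e, e))  →  k(k(e, k(e, e)), k(e, e))   [R1 at 1.1]
3. k(k(e, k(e, e)), k(e, e))  →  k(k(e, e), k(e, e))   [R1 at 1.2]
4. k(k(e, e), k(e, e))  →  k(e, k(e, e))   [R1 at 1]
5. k(e, k(e, e))  →  k(e, e)   [R1 at 2]
6. k(e, e)  →  e   [R1 at ε]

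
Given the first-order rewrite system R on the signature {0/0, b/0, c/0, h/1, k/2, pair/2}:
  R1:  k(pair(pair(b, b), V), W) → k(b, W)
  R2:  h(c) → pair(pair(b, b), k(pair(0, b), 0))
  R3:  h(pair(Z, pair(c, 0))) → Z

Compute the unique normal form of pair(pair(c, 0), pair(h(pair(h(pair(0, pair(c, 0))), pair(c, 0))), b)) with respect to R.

pair(pair(c, 0), pair(0, b))

1. pair(pair(c, 0), pair(h(pair(h(pair(0, pair(c, 0))), pair(c, 0))), b))  →  pair(pair(c, 0), pair(h(pair(0, pair(c, 0))), b))   [R3 at 2.1]
2. pair(pair(c, 0), pair(h(pair(0, pair(c, 0))), b))  →  pair(pair(c, 0), pair(0, b))   [R3 at 2.1]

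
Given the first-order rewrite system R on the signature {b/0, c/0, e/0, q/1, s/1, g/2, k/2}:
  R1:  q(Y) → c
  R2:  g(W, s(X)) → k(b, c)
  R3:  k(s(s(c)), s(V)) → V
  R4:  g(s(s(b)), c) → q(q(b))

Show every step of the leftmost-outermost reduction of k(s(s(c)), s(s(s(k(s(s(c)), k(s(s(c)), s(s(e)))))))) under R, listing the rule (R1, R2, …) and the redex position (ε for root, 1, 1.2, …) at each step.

1. k(s(s(c)), s(s(s(k(s(s(c)), k(s(s(c)), s(s(e))))))))  →  s(s(k(s(s(c)), k(s(s(c)), s(s(e))))))   [R3 at ε]
2. s(s(k(s(s(c)), k(s(s(c)), s(s(e))))))  →  s(s(k(s(s(c)), s(e))))   [R3 at 1.1.2]
3. s(s(k(s(s(c)), s(e))))  →  s(s(e))   [R3 at 1.1]

s(s(e))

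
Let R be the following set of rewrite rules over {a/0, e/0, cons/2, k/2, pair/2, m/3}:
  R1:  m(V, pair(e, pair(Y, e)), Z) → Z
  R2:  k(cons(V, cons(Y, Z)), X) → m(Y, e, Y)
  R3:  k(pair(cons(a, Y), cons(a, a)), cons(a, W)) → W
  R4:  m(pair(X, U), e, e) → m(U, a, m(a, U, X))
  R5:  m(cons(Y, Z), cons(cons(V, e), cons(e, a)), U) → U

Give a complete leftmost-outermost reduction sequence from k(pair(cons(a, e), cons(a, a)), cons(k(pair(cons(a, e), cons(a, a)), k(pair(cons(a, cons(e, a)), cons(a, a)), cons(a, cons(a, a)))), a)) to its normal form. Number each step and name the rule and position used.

1. k(pair(cons(a, e), cons(a, a)), cons(k(pair(cons(a, e), cons(a, a)), k(pair(cons(a, cons(e, a)), cons(a, a)), cons(a, cons(a, a)))), a))  →  k(pair(cons(a, e), cons(a, a)), cons(k(pair(cons(a, e), cons(a, a)), cons(a, a)), a))   [R3 at 2.1.2]
2. k(pair(cons(a, e), cons(a, a)), cons(k(pair(cons(a, e), cons(a, a)), cons(a, a)), a))  →  k(pair(cons(a, e), cons(a, a)), cons(a, a))   [R3 at 2.1]
3. k(pair(cons(a, e), cons(a, a)), cons(a, a))  →  a   [R3 at ε]

a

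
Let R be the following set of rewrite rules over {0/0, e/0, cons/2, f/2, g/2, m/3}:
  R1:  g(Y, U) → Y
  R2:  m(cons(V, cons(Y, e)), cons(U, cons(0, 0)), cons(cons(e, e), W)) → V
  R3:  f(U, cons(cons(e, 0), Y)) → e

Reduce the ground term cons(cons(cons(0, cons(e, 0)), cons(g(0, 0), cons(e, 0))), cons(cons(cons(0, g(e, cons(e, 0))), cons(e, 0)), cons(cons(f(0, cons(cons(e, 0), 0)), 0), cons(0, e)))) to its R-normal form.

cons(cons(cons(0, cons(e, 0)), cons(0, cons(e, 0))), cons(cons(cons(0, e), cons(e, 0)), cons(cons(e, 0), cons(0, e))))

1. cons(cons(cons(0, cons(e, 0)), cons(g(0, 0), cons(e, 0))), cons(cons(cons(0, g(e, cons(e, 0))), cons(e, 0)), cons(cons(f(0, cons(cons(e, 0), 0)), 0), cons(0, e))))  →  cons(cons(cons(0, cons(e, 0)), cons(0, cons(e, 0))), cons(cons(cons(0, g(e, cons(e, 0))), cons(e, 0)), cons(cons(f(0, cons(cons(e, 0), 0)), 0), cons(0, e))))   [R1 at 1.2.1]
2. cons(cons(cons(0, cons(e, 0)), cons(0, cons(e, 0))), cons(cons(cons(0, g(e, cons(e, 0))), cons(e, 0)), cons(cons(f(0, cons(cons(e, 0), 0)), 0), cons(0, e))))  →  cons(cons(cons(0, cons(e, 0)), cons(0, cons(e, 0))), cons(cons(cons(0, e), cons(e, 0)), cons(cons(f(0, cons(cons(e, 0), 0)), 0), cons(0, e))))   [R1 at 2.1.1.2]
3. cons(cons(cons(0, cons(e, 0)), cons(0, cons(e, 0))), cons(cons(cons(0, e), cons(e, 0)), cons(cons(f(0, cons(cons(e, 0), 0)), 0), cons(0, e))))  →  cons(cons(cons(0, cons(e, 0)), cons(0, cons(e, 0))), cons(cons(cons(0, e), cons(e, 0)), cons(cons(e, 0), cons(0, e))))   [R3 at 2.2.1.1]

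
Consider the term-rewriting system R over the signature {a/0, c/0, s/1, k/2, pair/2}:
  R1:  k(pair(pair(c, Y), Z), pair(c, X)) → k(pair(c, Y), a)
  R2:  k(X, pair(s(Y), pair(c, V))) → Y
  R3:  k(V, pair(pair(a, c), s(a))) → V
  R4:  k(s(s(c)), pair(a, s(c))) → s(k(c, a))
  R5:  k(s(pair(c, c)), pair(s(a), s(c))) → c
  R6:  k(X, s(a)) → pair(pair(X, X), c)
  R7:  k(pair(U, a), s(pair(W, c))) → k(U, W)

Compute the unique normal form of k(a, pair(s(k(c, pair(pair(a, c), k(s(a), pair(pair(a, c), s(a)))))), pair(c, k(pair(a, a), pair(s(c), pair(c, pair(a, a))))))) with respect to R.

1. k(a, pair(s(k(c, pair(pair(a, c), k(s(a), pair(pair(a, c), s(a)))))), pair(c, k(pair(a, a), pair(s(c), pair(c, pair(a, a)))))))  →  k(c, pair(pair(a, c), k(s(a), pair(pair(a, c), s(a)))))   [R2 at ε]
2. k(c, pair(pair(a, c), k(s(a), pair(pair(a, c), s(a)))))  →  k(c, pair(pair(a, c), s(a)))   [R3 at 2.2]
3. k(c, pair(pair(a, c), s(a)))  →  c   [R3 at ε]

c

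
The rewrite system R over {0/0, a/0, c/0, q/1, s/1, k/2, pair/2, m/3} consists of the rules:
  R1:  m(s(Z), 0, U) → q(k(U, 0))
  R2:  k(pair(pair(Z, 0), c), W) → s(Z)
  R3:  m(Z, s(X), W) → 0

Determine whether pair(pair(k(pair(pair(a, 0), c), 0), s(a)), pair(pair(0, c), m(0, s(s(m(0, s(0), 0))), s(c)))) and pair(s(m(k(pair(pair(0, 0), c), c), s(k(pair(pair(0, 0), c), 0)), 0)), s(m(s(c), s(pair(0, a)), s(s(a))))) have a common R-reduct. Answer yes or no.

no — NF(t₁) = pair(pair(s(a), s(a)), pair(pair(0, c), 0)), NF(t₂) = pair(s(0), s(0))

Reduce t₁ = pair(pair(k(pair(pair(a, 0), c), 0), s(a)), pair(pair(0, c), m(0, s(s(m(0, s(0), 0))), s(c)))):
1. pair(pair(k(pair(pair(a, 0), c), 0), s(a)), pair(pair(0, c), m(0, s(s(m(0, s(0), 0))), s(c))))  →  pair(pair(s(a), s(a)), pair(pair(0, c), m(0, s(s(m(0, s(0), 0))), s(c))))   [R2 at 1.1]
2. pair(pair(s(a), s(a)), pair(pair(0, c), m(0, s(s(m(0, s(0), 0))), s(c))))  →  pair(pair(s(a), s(a)), pair(pair(0, c), 0))   [R3 at 2.2]

Reduce t₂ = pair(s(m(k(pair(pair(0, 0), c), c), s(k(pair(pair(0, 0), c), 0)), 0)), s(m(s(c), s(pair(0, a)), s(s(a))))):
1. pair(s(m(k(pair(pair(0, 0), c), c), s(k(pair(pair(0, 0), c), 0)), 0)), s(m(s(c), s(pair(0, a)), s(s(a)))))  →  pair(s(0), s(m(s(c), s(pair(0, a)), s(s(a)))))   [R3 at 1.1]
2. pair(s(0), s(m(s(c), s(pair(0, a)), s(s(a)))))  →  pair(s(0), s(0))   [R3 at 2.1]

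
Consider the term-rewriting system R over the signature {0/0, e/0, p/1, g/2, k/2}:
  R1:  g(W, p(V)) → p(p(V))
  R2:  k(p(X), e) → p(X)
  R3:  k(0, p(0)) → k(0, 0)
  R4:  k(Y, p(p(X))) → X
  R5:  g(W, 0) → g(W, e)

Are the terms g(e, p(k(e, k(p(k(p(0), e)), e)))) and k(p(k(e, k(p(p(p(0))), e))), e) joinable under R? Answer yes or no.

Reduce t₁ = g(e, p(k(e, k(p(k(p(0), e)), e)))):
1. g(e, p(k(e, k(p(k(p(0), e)), e))))  →  p(p(k(e, k(p(k(p(0), e)), e))))   [R1 at ε]
2. p(p(k(e, k(p(k(p(0), e)), e))))  →  p(p(k(e, p(k(p(0), e)))))   [R2 at 1.1.2]
3. p(p(k(e, p(k(p(0), e)))))  →  p(p(k(e, p(p(0)))))   [R2 at 1.1.2.1]
4. p(p(k(e, p(p(0)))))  →  p(p(0))   [R4 at 1.1]

Reduce t₂ = k(p(k(e, k(p(p(p(0))), e))), e):
1. k(p(k(e, k(p(p(p(0))), e))), e)  →  p(k(e, k(p(p(p(0))), e)))   [R2 at ε]
2. p(k(e, k(p(p(p(0))), e)))  →  p(k(e, p(p(p(0)))))   [R2 at 1.2]
3. p(k(e, p(p(p(0)))))  →  p(p(0))   [R4 at 1]

yes — NF(t₁) = p(p(0)), NF(t₂) = p(p(0))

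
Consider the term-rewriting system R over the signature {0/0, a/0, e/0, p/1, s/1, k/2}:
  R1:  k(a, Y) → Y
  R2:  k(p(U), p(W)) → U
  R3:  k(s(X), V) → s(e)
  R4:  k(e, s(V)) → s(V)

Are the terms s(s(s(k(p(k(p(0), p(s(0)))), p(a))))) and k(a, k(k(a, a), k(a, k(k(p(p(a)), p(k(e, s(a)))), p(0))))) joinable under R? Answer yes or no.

Reduce t₁ = s(s(s(k(p(k(p(0), p(s(0)))), p(a))))):
1. s(s(s(k(p(k(p(0), p(s(0)))), p(a)))))  →  s(s(s(k(p(0), p(s(0))))))   [R2 at 1.1.1]
2. s(s(s(k(p(0), p(s(0))))))  →  s(s(s(0)))   [R2 at 1.1.1]

Reduce t₂ = k(a, k(k(a, a), k(a, k(k(p(p(a)), p(k(e, s(a)))), p(0))))):
1. k(a, k(k(a, a), k(a, k(k(p(p(a)), p(k(e, s(a)))), p(0)))))  →  k(k(a, a), k(a, k(k(p(p(a)), p(k(e, s(a)))), p(0))))   [R1 at ε]
2. k(k(a, a), k(a, k(k(p(p(a)), p(k(e, s(a)))), p(0))))  →  k(a, k(a, k(k(p(p(a)), p(k(e, s(a)))), p(0))))   [R1 at 1]
3. k(a, k(a, k(k(p(p(a)), p(k(e, s(a)))), p(0))))  →  k(a, k(k(p(p(a)), p(k(e, s(a)))), p(0)))   [R1 at ε]
4. k(a, k(k(p(p(a)), p(k(e, s(a)))), p(0)))  →  k(k(p(p(a)), p(k(e, s(a)))), p(0))   [R1 at ε]
5. k(k(p(p(a)), p(k(e, s(a)))), p(0))  →  k(p(a), p(0))   [R2 at 1]
6. k(p(a), p(0))  →  a   [R2 at ε]

no — NF(t₁) = s(s(s(0))), NF(t₂) = a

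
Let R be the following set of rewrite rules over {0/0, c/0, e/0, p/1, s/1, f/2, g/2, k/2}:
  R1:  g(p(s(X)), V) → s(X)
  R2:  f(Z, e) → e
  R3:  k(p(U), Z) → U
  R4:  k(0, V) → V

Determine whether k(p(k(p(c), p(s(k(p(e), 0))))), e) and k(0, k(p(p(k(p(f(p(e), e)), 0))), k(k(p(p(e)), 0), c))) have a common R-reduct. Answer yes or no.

no — NF(t₁) = c, NF(t₂) = p(e)

Reduce t₁ = k(p(k(p(c), p(s(k(p(e), 0))))), e):
1. k(p(k(p(c), p(s(k(p(e), 0))))), e)  →  k(p(c), p(s(k(p(e), 0))))   [R3 at ε]
2. k(p(c), p(s(k(p(e), 0))))  →  c   [R3 at ε]

Reduce t₂ = k(0, k(p(p(k(p(f(p(e), e)), 0))), k(k(p(p(e)), 0), c))):
1. k(0, k(p(p(k(p(f(p(e), e)), 0))), k(k(p(p(e)), 0), c)))  →  k(p(p(k(p(f(p(e), e)), 0))), k(k(p(p(e)), 0), c))   [R4 at ε]
2. k(p(p(k(p(f(p(e), e)), 0))), k(k(p(p(e)), 0), c))  →  p(k(p(f(p(e), e)), 0))   [R3 at ε]
3. p(k(p(f(p(e), e)), 0))  →  p(f(p(e), e))   [R3 at 1]
4. p(f(p(e), e))  →  p(e)   [R2 at 1]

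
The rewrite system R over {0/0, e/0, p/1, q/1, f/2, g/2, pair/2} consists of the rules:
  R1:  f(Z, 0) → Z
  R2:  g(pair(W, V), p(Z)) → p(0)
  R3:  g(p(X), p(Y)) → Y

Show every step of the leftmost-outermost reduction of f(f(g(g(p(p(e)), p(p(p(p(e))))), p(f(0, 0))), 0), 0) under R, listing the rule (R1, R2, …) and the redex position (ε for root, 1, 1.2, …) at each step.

1. f(f(g(g(p(p(e)), p(p(p(p(e))))), p(f(0, 0))), 0), 0)  →  f(g(g(p(p(e)), p(p(p(p(e))))), p(f(0, 0))), 0)   [R1 at ε]
2. f(g(g(p(p(e)), p(p(p(p(e))))), p(f(0, 0))), 0)  →  g(g(p(p(e)), p(p(p(p(e))))), p(f(0, 0)))   [R1 at ε]
3. g(g(p(p(e)), p(p(p(p(e))))), p(f(0, 0)))  →  g(p(p(p(e))), p(f(0, 0)))   [R3 at 1]
4. g(p(p(p(e))), p(f(0, 0)))  →  f(0, 0)   [R3 at ε]
5. f(0, 0)  →  0   [R1 at ε]

0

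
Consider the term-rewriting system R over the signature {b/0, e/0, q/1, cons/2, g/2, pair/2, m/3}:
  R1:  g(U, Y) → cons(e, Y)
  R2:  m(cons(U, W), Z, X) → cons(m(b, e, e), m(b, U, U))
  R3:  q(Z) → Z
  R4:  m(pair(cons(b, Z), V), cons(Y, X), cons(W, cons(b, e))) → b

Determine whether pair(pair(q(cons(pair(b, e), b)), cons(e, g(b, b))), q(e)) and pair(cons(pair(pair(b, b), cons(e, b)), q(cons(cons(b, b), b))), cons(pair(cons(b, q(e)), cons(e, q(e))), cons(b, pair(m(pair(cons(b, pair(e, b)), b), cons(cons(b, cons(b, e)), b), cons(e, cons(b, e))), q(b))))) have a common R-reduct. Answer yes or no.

no — NF(t₁) = pair(pair(cons(pair(b, e), b), cons(e, cons(e, b))), e), NF(t₂) = pair(cons(pair(pair(b, b), cons(e, b)), cons(cons(b, b), b)), cons(pair(cons(b, e), cons(e, e)), cons(b, pair(b, b))))

Reduce t₁ = pair(pair(q(cons(pair(b, e), b)), cons(e, g(b, b))), q(e)):
1. pair(pair(q(cons(pair(b, e), b)), cons(e, g(b, b))), q(e))  →  pair(pair(cons(pair(b, e), b), cons(e, g(b, b))), q(e))   [R3 at 1.1]
2. pair(pair(cons(pair(b, e), b), cons(e, g(b, b))), q(e))  →  pair(pair(cons(pair(b, e), b), cons(e, cons(e, b))), q(e))   [R1 at 1.2.2]
3. pair(pair(cons(pair(b, e), b), cons(e, cons(e, b))), q(e))  →  pair(pair(cons(pair(b, e), b), cons(e, cons(e, b))), e)   [R3 at 2]

Reduce t₂ = pair(cons(pair(pair(b, b), cons(e, b)), q(cons(cons(b, b), b))), cons(pair(cons(b, q(e)), cons(e, q(e))), cons(b, pair(m(pair(cons(b, pair(e, b)), b), cons(cons(b, cons(b, e)), b), cons(e, cons(b, e))), q(b))))):
1. pair(cons(pair(pair(b, b), cons(e, b)), q(cons(cons(b, b), b))), cons(pair(cons(b, q(e)), cons(e, q(e))), cons(b, pair(m(pair(cons(b, pair(e, b)), b), cons(cons(b, cons(b, e)), b), cons(e, cons(b, e))), q(b)))))  →  pair(cons(pair(pair(b, b), cons(e, b)), cons(cons(b, b), b)), cons(pair(cons(b, q(e)), cons(e, q(e))), cons(b, pair(m(pair(cons(b, pair(e, b)), b), cons(cons(b, cons(b, e)), b), cons(e, cons(b, e))), q(b)))))   [R3 at 1.2]
2. pair(cons(pair(pair(b, b), cons(e, b)), cons(cons(b, b), b)), cons(pair(cons(b, q(e)), cons(e, q(e))), cons(b, pair(m(pair(cons(b, pair(e, b)), b), cons(cons(b, cons(b, e)), b), cons(e, cons(b, e))), q(b)))))  →  pair(cons(pair(pair(b, b), cons(e, b)), cons(cons(b, b), b)), cons(pair(cons(b, e), cons(e, q(e))), cons(b, pair(m(pair(cons(b, pair(e, b)), b), cons(cons(b, cons(b, e)), b), cons(e, cons(b, e))), q(b)))))   [R3 at 2.1.1.2]
3. pair(cons(pair(pair(b, b), cons(e, b)), cons(cons(b, b), b)), cons(pair(cons(b, e), cons(e, q(e))), cons(b, pair(m(pair(cons(b, pair(e, b)), b), cons(cons(b, cons(b, e)), b), cons(e, cons(b, e))), q(b)))))  →  pair(cons(pair(pair(b, b), cons(e, b)), cons(cons(b, b), b)), cons(pair(cons(b, e), cons(e, e)), cons(b, pair(m(pair(cons(b, pair(e, b)), b), cons(cons(b, cons(b, e)), b), cons(e, cons(b, e))), q(b)))))   [R3 at 2.1.2.2]
4. pair(cons(pair(pair(b, b), cons(e, b)), cons(cons(b, b), b)), cons(pair(cons(b, e), cons(e, e)), cons(b, pair(m(pair(cons(b, pair(e, b)), b), cons(cons(b, cons(b, e)), b), cons(e, cons(b, e))), q(b)))))  →  pair(cons(pair(pair(b, b), cons(e, b)), cons(cons(b, b), b)), cons(pair(cons(b, e), cons(e, e)), cons(b, pair(b, q(b)))))   [R4 at 2.2.2.1]
5. pair(cons(pair(pair(b, b), cons(e, b)), cons(cons(b, b), b)), cons(pair(cons(b, e), cons(e, e)), cons(b, pair(b, q(b)))))  →  pair(cons(pair(pair(b, b), cons(e, b)), cons(cons(b, b), b)), cons(pair(cons(b, e), cons(e, e)), cons(b, pair(b, b))))   [R3 at 2.2.2.2]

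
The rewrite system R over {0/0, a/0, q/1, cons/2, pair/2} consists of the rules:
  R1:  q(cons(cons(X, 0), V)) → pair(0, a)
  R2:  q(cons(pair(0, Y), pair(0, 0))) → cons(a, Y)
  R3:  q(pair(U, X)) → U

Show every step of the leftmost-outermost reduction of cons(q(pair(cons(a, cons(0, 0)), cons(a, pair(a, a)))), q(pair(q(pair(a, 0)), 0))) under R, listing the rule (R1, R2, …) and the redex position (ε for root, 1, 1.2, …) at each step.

1. cons(q(pair(cons(a, cons(0, 0)), cons(a, pair(a, a)))), q(pair(q(pair(a, 0)), 0)))  →  cons(cons(a, cons(0, 0)), q(pair(q(pair(a, 0)), 0)))   [R3 at 1]
2. cons(cons(a, cons(0, 0)), q(pair(q(pair(a, 0)), 0)))  →  cons(cons(a, cons(0, 0)), q(pair(a, 0)))   [R3 at 2]
3. cons(cons(a, cons(0, 0)), q(pair(a, 0)))  →  cons(cons(a, cons(0, 0)), a)   [R3 at 2]

cons(cons(a, cons(0, 0)), a)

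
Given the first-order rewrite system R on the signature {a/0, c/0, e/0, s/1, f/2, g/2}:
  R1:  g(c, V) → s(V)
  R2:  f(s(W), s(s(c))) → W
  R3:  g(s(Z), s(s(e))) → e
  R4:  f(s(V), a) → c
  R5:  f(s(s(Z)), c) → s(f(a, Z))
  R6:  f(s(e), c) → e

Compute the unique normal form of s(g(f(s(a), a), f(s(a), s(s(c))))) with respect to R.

1. s(g(f(s(a), a), f(s(a), s(s(c)))))  →  s(g(c, f(s(a), s(s(c)))))   [R4 at 1.1]
2. s(g(c, f(s(a), s(s(c)))))  →  s(s(f(s(a), s(s(c)))))   [R1 at 1]
3. s(s(f(s(a), s(s(c)))))  →  s(s(a))   [R2 at 1.1]

s(s(a))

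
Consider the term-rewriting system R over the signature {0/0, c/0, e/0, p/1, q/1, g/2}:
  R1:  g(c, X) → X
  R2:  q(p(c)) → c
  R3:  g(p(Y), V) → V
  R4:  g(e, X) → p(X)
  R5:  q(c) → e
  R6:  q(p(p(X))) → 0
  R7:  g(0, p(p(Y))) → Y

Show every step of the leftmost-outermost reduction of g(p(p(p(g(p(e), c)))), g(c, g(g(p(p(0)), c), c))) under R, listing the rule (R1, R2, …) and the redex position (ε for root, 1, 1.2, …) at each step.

1. g(p(p(p(g(p(e), c)))), g(c, g(g(p(p(0)), c), c)))  →  g(c, g(g(p(p(0)), c), c))   [R3 at ε]
2. g(c, g(g(p(p(0)), c), c))  →  g(g(p(p(0)), c), c)   [R1 at ε]
3. g(g(p(p(0)), c), c)  →  g(c, c)   [R3 at 1]
4. g(c, c)  →  c   [R1 at ε]

c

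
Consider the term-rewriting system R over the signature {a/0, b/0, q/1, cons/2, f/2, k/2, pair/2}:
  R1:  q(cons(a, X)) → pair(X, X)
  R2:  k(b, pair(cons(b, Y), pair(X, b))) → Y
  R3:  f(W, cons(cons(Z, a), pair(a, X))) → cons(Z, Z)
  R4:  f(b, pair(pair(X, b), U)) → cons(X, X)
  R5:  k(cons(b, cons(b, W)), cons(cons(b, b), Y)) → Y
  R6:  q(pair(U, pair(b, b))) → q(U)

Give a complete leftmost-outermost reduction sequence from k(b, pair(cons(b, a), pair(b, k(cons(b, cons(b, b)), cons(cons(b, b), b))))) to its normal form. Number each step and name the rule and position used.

a

1. k(b, pair(cons(b, a), pair(b, k(cons(b, cons(b, b)), cons(cons(b, b), b)))))  →  k(b, pair(cons(b, a), pair(b, b)))   [R5 at 2.2.2]
2. k(b, pair(cons(b, a), pair(b, b)))  →  a   [R2 at ε]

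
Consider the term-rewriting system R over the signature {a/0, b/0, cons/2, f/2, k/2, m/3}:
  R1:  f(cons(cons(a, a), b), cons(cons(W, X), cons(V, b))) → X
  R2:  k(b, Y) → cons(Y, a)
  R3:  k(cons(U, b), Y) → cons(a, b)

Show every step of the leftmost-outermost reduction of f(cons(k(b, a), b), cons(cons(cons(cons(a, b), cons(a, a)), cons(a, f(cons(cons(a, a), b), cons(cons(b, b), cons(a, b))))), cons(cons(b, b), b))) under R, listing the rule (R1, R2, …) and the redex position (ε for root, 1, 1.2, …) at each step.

1. f(cons(k(b, a), b), cons(cons(cons(cons(a, b), cons(a, a)), cons(a, f(cons(cons(a, a), b), cons(cons(b, b), cons(a, b))))), cons(cons(b, b), b)))  →  f(cons(cons(a, a), b), cons(cons(cons(cons(a, b), cons(a, a)), cons(a, f(cons(cons(a, a), b), cons(cons(b, b), cons(a, b))))), cons(cons(b, b), b)))   [R2 at 1.1]
2. f(cons(cons(a, a), b), cons(cons(cons(cons(a, b), cons(a, a)), cons(a, f(cons(cons(a, a), b), cons(cons(b, b), cons(a, b))))), cons(cons(b, b), b)))  →  cons(a, f(cons(cons(a, a), b), cons(cons(b, b), cons(a, b))))   [R1 at ε]
3. cons(a, f(cons(cons(a, a), b), cons(cons(b, b), cons(a, b))))  →  cons(a, b)   [R1 at 2]

cons(a, b)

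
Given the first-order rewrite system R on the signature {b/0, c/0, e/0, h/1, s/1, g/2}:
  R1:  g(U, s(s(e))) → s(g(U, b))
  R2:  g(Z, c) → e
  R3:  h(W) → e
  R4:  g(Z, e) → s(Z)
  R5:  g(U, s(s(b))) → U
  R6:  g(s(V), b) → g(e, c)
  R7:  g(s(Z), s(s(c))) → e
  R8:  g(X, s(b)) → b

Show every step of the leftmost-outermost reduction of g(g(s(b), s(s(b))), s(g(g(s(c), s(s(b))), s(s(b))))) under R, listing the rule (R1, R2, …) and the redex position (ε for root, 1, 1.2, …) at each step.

1. g(g(s(b), s(s(b))), s(g(g(s(c), s(s(b))), s(s(b)))))  →  g(s(b), s(g(g(s(c), s(s(b))), s(s(b)))))   [R5 at 1]
2. g(s(b), s(g(g(s(c), s(s(b))), s(s(b)))))  →  g(s(b), s(g(s(c), s(s(b)))))   [R5 at 2.1]
3. g(s(b), s(g(s(c), s(s(b)))))  →  g(s(b), s(s(c)))   [R5 at 2.1]
4. g(s(b), s(s(c)))  →  e   [R7 at ε]

e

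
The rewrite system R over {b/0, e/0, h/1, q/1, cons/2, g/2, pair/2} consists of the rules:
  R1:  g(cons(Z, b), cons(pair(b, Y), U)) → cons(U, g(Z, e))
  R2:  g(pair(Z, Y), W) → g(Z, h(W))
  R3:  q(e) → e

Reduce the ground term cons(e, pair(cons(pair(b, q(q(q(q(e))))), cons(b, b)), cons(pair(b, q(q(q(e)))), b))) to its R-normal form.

cons(e, pair(cons(pair(b, e), cons(b, b)), cons(pair(b, e), b)))

1. cons(e, pair(cons(pair(b, q(q(q(q(e))))), cons(b, b)), cons(pair(b, q(q(q(e)))), b)))  →  cons(e, pair(cons(pair(b, q(q(q(e)))), cons(b, b)), cons(pair(b, q(q(q(e)))), b)))   [R3 at 2.1.1.2.1.1.1]
2. cons(e, pair(cons(pair(b, q(q(q(e)))), cons(b, b)), cons(pair(b, q(q(q(e)))), b)))  →  cons(e, pair(cons(pair(b, q(q(e))), cons(b, b)), cons(pair(b, q(q(q(e)))), b)))   [R3 at 2.1.1.2.1.1]
3. cons(e, pair(cons(pair(b, q(q(e))), cons(b, b)), cons(pair(b, q(q(q(e)))), b)))  →  cons(e, pair(cons(pair(b, q(e)), cons(b, b)), cons(pair(b, q(q(q(e)))), b)))   [R3 at 2.1.1.2.1]
4. cons(e, pair(cons(pair(b, q(e)), cons(b, b)), cons(pair(b, q(q(q(e)))), b)))  →  cons(e, pair(cons(pair(b, e), cons(b, b)), cons(pair(b, q(q(q(e)))), b)))   [R3 at 2.1.1.2]
5. cons(e, pair(cons(pair(b, e), cons(b, b)), cons(pair(b, q(q(q(e)))), b)))  →  cons(e, pair(cons(pair(b, e), cons(b, b)), cons(pair(b, q(q(e))), b)))   [R3 at 2.2.1.2.1.1]
6. cons(e, pair(cons(pair(b, e), cons(b, b)), cons(pair(b, q(q(e))), b)))  →  cons(e, pair(cons(pair(b, e), cons(b, b)), cons(pair(b, q(e)), b)))   [R3 at 2.2.1.2.1]
7. cons(e, pair(cons(pair(b, e), cons(b, b)), cons(pair(b, q(e)), b)))  →  cons(e, pair(cons(pair(b, e), cons(b, b)), cons(pair(b, e), b)))   [R3 at 2.2.1.2]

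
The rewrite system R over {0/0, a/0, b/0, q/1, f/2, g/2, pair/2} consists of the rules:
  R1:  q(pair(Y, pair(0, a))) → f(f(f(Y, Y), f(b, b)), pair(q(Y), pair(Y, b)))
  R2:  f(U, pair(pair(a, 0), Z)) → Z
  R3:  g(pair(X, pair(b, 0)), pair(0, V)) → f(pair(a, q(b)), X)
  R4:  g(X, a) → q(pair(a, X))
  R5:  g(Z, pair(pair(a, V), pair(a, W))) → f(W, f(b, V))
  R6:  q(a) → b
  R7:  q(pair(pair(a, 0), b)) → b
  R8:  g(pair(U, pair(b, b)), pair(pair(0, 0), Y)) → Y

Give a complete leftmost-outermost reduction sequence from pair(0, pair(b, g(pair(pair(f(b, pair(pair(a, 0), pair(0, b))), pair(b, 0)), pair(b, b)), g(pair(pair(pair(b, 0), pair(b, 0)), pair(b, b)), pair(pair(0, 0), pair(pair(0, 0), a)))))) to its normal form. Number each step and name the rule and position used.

pair(0, pair(b, a))

1. pair(0, pair(b, g(pair(pair(f(b, pair(pair(a, 0), pair(0, b))), pair(b, 0)), pair(b, b)), g(pair(pair(pair(b, 0), pair(b, 0)), pair(b, b)), pair(pair(0, 0), pair(pair(0, 0), a))))))  →  pair(0, pair(b, g(pair(pair(pair(0, b), pair(b, 0)), pair(b, b)), g(pair(pair(pair(b, 0), pair(b, 0)), pair(b, b)), pair(pair(0, 0), pair(pair(0, 0), a))))))   [R2 at 2.2.1.1.1]
2. pair(0, pair(b, g(pair(pair(pair(0, b), pair(b, 0)), pair(b, b)), g(pair(pair(pair(b, 0), pair(b, 0)), pair(b, b)), pair(pair(0, 0), pair(pair(0, 0), a))))))  →  pair(0, pair(b, g(pair(pair(pair(0, b), pair(b, 0)), pair(b, b)), pair(pair(0, 0), a))))   [R8 at 2.2.2]
3. pair(0, pair(b, g(pair(pair(pair(0, b), pair(b, 0)), pair(b, b)), pair(pair(0, 0), a))))  →  pair(0, pair(b, a))   [R8 at 2.2]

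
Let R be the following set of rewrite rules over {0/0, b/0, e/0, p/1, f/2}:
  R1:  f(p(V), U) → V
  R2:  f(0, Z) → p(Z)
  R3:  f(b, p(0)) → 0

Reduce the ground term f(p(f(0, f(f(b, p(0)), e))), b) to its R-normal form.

1. f(p(f(0, f(f(b, p(0)), e))), b)  →  f(0, f(f(b, p(0)), e))   [R1 at ε]
2. f(0, f(f(b, p(0)), e))  →  p(f(f(b, p(0)), e))   [R2 at ε]
3. p(f(f(b, p(0)), e))  →  p(f(0, e))   [R3 at 1.1]
4. p(f(0, e))  →  p(p(e))   [R2 at 1]

p(p(e))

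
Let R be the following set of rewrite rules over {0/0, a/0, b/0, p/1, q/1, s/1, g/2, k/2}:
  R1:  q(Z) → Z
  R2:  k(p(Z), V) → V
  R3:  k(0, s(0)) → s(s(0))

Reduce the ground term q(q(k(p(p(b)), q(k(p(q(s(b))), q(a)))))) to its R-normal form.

a

1. q(q(k(p(p(b)), q(k(p(q(s(b))), q(a))))))  →  q(k(p(p(b)), q(k(p(q(s(b))), q(a)))))   [R1 at ε]
2. q(k(p(p(b)), q(k(p(q(s(b))), q(a)))))  →  k(p(p(b)), q(k(p(q(s(b))), q(a))))   [R1 at ε]
3. k(p(p(b)), q(k(p(q(s(b))), q(a))))  →  q(k(p(q(s(b))), q(a)))   [R2 at ε]
4. q(k(p(q(s(b))), q(a)))  →  k(p(q(s(b))), q(a))   [R1 at ε]
5. k(p(q(s(b))), q(a))  →  q(a)   [R2 at ε]
6. q(a)  →  a   [R1 at ε]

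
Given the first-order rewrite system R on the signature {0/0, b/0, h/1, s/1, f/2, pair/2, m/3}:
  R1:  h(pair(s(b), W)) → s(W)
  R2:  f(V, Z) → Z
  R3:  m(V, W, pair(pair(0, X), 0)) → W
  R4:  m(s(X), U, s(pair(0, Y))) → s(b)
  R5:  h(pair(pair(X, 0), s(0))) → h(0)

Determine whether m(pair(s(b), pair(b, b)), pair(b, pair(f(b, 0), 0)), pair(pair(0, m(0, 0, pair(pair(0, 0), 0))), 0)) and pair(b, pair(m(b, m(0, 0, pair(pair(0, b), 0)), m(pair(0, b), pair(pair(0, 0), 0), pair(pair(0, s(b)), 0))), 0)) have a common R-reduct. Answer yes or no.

yes — NF(t₁) = pair(b, pair(0, 0)), NF(t₂) = pair(b, pair(0, 0))

Reduce t₁ = m(pair(s(b), pair(b, b)), pair(b, pair(f(b, 0), 0)), pair(pair(0, m(0, 0, pair(pair(0, 0), 0))), 0)):
1. m(pair(s(b), pair(b, b)), pair(b, pair(f(b, 0), 0)), pair(pair(0, m(0, 0, pair(pair(0, 0), 0))), 0))  →  pair(b, pair(f(b, 0), 0))   [R3 at ε]
2. pair(b, pair(f(b, 0), 0))  →  pair(b, pair(0, 0))   [R2 at 2.1]

Reduce t₂ = pair(b, pair(m(b, m(0, 0, pair(pair(0, b), 0)), m(pair(0, b), pair(pair(0, 0), 0), pair(pair(0, s(b)), 0))), 0)):
1. pair(b, pair(m(b, m(0, 0, pair(pair(0, b), 0)), m(pair(0, b), pair(pair(0, 0), 0), pair(pair(0, s(b)), 0))), 0))  →  pair(b, pair(m(b, 0, m(pair(0, b), pair(pair(0, 0), 0), pair(pair(0, s(b)), 0))), 0))   [R3 at 2.1.2]
2. pair(b, pair(m(b, 0, m(pair(0, b), pair(pair(0, 0), 0), pair(pair(0, s(b)), 0))), 0))  →  pair(b, pair(m(b, 0, pair(pair(0, 0), 0)), 0))   [R3 at 2.1.3]
3. pair(b, pair(m(b, 0, pair(pair(0, 0), 0)), 0))  →  pair(b, pair(0, 0))   [R3 at 2.1]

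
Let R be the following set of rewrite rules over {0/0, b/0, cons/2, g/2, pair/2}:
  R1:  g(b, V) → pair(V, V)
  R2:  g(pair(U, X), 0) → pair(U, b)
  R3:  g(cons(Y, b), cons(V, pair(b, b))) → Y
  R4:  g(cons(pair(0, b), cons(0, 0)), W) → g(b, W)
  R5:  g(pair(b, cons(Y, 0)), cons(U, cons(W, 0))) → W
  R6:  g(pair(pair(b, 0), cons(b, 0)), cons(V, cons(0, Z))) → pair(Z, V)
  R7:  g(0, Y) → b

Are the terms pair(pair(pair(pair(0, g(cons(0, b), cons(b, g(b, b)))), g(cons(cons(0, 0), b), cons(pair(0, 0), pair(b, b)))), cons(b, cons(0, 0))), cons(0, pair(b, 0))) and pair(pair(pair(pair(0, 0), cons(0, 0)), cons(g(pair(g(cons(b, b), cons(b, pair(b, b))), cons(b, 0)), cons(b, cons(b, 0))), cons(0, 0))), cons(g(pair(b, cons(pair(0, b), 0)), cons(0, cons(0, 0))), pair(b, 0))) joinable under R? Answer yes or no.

yes — NF(t₁) = pair(pair(pair(pair(0, 0), cons(0, 0)), cons(b, cons(0, 0))), cons(0, pair(b, 0))), NF(t₂) = pair(pair(pair(pair(0, 0), cons(0, 0)), cons(b, cons(0, 0))), cons(0, pair(b, 0)))

Reduce t₁ = pair(pair(pair(pair(0, g(cons(0, b), cons(b, g(b, b)))), g(cons(cons(0, 0), b), cons(pair(0, 0), pair(b, b)))), cons(b, cons(0, 0))), cons(0, pair(b, 0))):
1. pair(pair(pair(pair(0, g(cons(0, b), cons(b, g(b, b)))), g(cons(cons(0, 0), b), cons(pair(0, 0), pair(b, b)))), cons(b, cons(0, 0))), cons(0, pair(b, 0)))  →  pair(pair(pair(pair(0, g(cons(0, b), cons(b, pair(b, b)))), g(cons(cons(0, 0), b), cons(pair(0, 0), pair(b, b)))), cons(b, cons(0, 0))), cons(0, pair(b, 0)))   [R1 at 1.1.1.2.2.2]
2. pair(pair(pair(pair(0, g(cons(0, b), cons(b, pair(b, b)))), g(cons(cons(0, 0), b), cons(pair(0, 0), pair(b, b)))), cons(b, cons(0, 0))), cons(0, pair(b, 0)))  →  pair(pair(pair(pair(0, 0), g(cons(cons(0, 0), b), cons(pair(0, 0), pair(b, b)))), cons(b, cons(0, 0))), cons(0, pair(b, 0)))   [R3 at 1.1.1.2]
3. pair(pair(pair(pair(0, 0), g(cons(cons(0, 0), b), cons(pair(0, 0), pair(b, b)))), cons(b, cons(0, 0))), cons(0, pair(b, 0)))  →  pair(pair(pair(pair(0, 0), cons(0, 0)), cons(b, cons(0, 0))), cons(0, pair(b, 0)))   [R3 at 1.1.2]

Reduce t₂ = pair(pair(pair(pair(0, 0), cons(0, 0)), cons(g(pair(g(cons(b, b), cons(b, pair(b, b))), cons(b, 0)), cons(b, cons(b, 0))), cons(0, 0))), cons(g(pair(b, cons(pair(0, b), 0)), cons(0, cons(0, 0))), pair(b, 0))):
1. pair(pair(pair(pair(0, 0), cons(0, 0)), cons(g(pair(g(cons(b, b), cons(b, pair(b, b))), cons(b, 0)), cons(b, cons(b, 0))), cons(0, 0))), cons(g(pair(b, cons(pair(0, b), 0)), cons(0, cons(0, 0))), pair(b, 0)))  →  pair(pair(pair(pair(0, 0), cons(0, 0)), cons(g(pair(b, cons(b, 0)), cons(b, cons(b, 0))), cons(0, 0))), cons(g(pair(b, cons(pair(0, b), 0)), cons(0, cons(0, 0))), pair(b, 0)))   [R3 at 1.2.1.1.1]
2. pair(pair(pair(pair(0, 0), cons(0, 0)), cons(g(pair(b, cons(b, 0)), cons(b, cons(b, 0))), cons(0, 0))), cons(g(pair(b, cons(pair(0, b), 0)), cons(0, cons(0, 0))), pair(b, 0)))  →  pair(pair(pair(pair(0, 0), cons(0, 0)), cons(b, cons(0, 0))), cons(g(pair(b, cons(pair(0, b), 0)), cons(0, cons(0, 0))), pair(b, 0)))   [R5 at 1.2.1]
3. pair(pair(pair(pair(0, 0), cons(0, 0)), cons(b, cons(0, 0))), cons(g(pair(b, cons(pair(0, b), 0)), cons(0, cons(0, 0))), pair(b, 0)))  →  pair(pair(pair(pair(0, 0), cons(0, 0)), cons(b, cons(0, 0))), cons(0, pair(b, 0)))   [R5 at 2.1]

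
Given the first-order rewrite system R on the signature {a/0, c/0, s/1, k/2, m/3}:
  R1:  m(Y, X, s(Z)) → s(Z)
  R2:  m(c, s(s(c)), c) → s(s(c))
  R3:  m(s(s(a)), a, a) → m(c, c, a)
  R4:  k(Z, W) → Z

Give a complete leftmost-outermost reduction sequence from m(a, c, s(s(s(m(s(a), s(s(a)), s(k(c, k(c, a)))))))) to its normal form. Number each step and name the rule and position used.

1. m(a, c, s(s(s(m(s(a), s(s(a)), s(k(c, k(c, a))))))))  →  s(s(s(m(s(a), s(s(a)), s(k(c, k(c, a)))))))   [R1 at ε]
2. s(s(s(m(s(a), s(s(a)), s(k(c, k(c, a)))))))  →  s(s(s(s(k(c, k(c, a))))))   [R1 at 1.1.1]
3. s(s(s(s(k(c, k(c, a))))))  →  s(s(s(s(c))))   [R4 at 1.1.1.1]

s(s(s(s(c))))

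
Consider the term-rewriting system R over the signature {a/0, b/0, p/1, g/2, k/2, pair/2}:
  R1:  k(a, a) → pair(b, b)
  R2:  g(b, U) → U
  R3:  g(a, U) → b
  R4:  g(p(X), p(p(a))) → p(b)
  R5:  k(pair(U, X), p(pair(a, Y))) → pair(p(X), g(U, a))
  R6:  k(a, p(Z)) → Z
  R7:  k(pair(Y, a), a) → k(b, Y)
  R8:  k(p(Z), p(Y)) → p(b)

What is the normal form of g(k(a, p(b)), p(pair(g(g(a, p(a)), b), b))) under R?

1. g(k(a, p(b)), p(pair(g(g(a, p(a)), b), b)))  →  g(b, p(pair(g(g(a, p(a)), b), b)))   [R6 at 1]
2. g(b, p(pair(g(g(a, p(a)), b), b)))  →  p(pair(g(g(a, p(a)), b), b))   [R2 at ε]
3. p(pair(g(g(a, p(a)), b), b))  →  p(pair(g(b, b), b))   [R3 at 1.1.1]
4. p(pair(g(b, b), b))  →  p(pair(b, b))   [R2 at 1.1]

p(pair(b, b))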